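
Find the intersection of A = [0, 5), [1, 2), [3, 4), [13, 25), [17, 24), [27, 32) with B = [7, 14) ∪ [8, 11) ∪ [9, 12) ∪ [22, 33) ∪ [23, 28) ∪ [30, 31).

[13, 14) ∪ [22, 25) ∪ [27, 32)

A, merged: [0, 5), [13, 25), [27, 32).
B, merged: [7, 14), [22, 33).
[0, 5) falls entirely outside B.
[13, 25) overlaps B on [13, 14), [22, 25).
[27, 32) overlaps B on [27, 32).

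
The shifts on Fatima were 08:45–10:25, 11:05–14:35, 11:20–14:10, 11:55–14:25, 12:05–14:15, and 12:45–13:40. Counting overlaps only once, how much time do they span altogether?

5 h 10 min

Merged: 08:45–10:25, 11:05–14:35.
Lengths: 1 h 40 min + 3 h 30 min = 5 h 10 min.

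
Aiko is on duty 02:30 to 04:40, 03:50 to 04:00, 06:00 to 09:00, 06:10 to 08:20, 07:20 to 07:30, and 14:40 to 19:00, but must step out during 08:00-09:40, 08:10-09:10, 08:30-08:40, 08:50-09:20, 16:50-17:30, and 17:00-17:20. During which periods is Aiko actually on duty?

Merge the first list: 02:30–04:40, 06:00–09:00, 14:40–19:00.
Merge the second list: 08:00–09:40, 16:50–17:30.
02:30–04:40: nothing removed.
06:00–09:00 \ B = 06:00–08:00.
14:40–19:00 \ B = 14:40–16:50, 17:30–19:00.

02:30–04:40, 06:00–08:00, 14:40–16:50, 17:30–19:00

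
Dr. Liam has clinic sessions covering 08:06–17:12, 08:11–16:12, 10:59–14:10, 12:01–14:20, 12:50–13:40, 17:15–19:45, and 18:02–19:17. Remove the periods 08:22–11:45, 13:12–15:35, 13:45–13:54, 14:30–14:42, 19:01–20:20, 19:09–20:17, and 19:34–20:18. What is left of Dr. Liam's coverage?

First set merges to 08:06–17:12, 17:15–19:45.
Second set merges to 08:22–11:45, 13:12–15:35, 19:01–20:20.
08:06–17:12 minus B → 08:06–08:22, 11:45–13:12, 15:35–17:12.
17:15–19:45 minus B → 17:15–19:01.

08:06–08:22, 11:45–13:12, 15:35–17:12, 17:15–19:01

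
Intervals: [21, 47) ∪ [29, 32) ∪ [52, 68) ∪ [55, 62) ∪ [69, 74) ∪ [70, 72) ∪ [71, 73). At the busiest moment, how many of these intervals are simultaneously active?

Sweep endpoints in order; track running count of active intervals.
Peak of 3 reached at 71.

3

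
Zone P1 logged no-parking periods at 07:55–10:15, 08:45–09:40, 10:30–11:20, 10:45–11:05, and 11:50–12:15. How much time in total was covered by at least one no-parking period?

Merged: 07:55–10:15, 10:30–11:20, 11:50–12:15.
Lengths: 2 h 20 min + 50 min + 25 min = 3 h 35 min.

3 h 35 min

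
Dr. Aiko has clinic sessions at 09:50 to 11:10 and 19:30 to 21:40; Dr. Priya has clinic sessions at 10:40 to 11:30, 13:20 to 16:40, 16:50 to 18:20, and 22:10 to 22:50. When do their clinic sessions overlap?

09:50–11:10 meets the second set on 10:40–11:10.
19:30–21:40: no overlap with the second set.

10:40–11:10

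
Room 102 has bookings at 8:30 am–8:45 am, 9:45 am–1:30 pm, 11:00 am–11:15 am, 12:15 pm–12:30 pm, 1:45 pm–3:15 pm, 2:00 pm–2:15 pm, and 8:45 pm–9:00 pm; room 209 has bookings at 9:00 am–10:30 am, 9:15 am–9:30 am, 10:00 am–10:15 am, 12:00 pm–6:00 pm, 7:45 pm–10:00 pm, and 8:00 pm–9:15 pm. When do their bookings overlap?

9:45 am-10:30 am, 12:00 pm-1:30 pm, 1:45 pm-3:15 pm, 8:45 pm-9:00 pm

Merge the first list: 8:30 am-8:45 am, 9:45 am-1:30 pm, 1:45 pm-3:15 pm, 8:45 pm-9:00 pm.
Merge the second list: 9:00 am-10:30 am, 12:00 pm-6:00 pm, 7:45 pm-10:00 pm.
8:30 am-8:45 am falls entirely outside B.
9:45 am-1:30 pm overlaps B on 9:45 am-10:30 am, 12:00 pm-1:30 pm.
1:45 pm-3:15 pm overlaps B on 1:45 pm-3:15 pm.
8:45 pm-9:00 pm overlaps B on 8:45 pm-9:00 pm.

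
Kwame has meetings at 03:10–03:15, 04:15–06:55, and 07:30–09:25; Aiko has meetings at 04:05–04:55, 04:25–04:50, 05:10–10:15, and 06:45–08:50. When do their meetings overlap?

Second set merges to 04:05-04:55, 05:10-10:15.
03:10-03:15: no overlap with the second set.
04:15-06:55 meets the second set on 04:15-04:55, 05:10-06:55.
07:30-09:25 meets the second set on 07:30-09:25.

04:15-04:55, 05:10-06:55, 07:30-09:25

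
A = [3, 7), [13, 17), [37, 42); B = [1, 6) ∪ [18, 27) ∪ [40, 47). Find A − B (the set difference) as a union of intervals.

[3, 7) with B removed leaves [6, 7).
[13, 17) is untouched.
[37, 42) with B removed leaves [37, 40).

[6, 7) ∪ [13, 17) ∪ [37, 40)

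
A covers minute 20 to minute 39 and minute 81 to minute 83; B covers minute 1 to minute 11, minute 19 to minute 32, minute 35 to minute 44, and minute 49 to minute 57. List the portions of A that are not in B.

minute 32 to minute 35, minute 81 to minute 83

minute 20 to minute 39 with B removed leaves minute 32 to minute 35.
minute 81 to minute 83 is untouched.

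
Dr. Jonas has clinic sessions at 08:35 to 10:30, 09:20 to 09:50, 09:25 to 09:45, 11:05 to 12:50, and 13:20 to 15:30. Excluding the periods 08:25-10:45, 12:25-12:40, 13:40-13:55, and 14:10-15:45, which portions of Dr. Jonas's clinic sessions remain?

11:05–12:25, 12:40–12:50, 13:20–13:40, 13:55–14:10

First set merges to 08:35–10:30, 11:05–12:50, 13:20–15:30.
08:35–10:30: entirely removed.
11:05–12:50 \ B = 11:05–12:25, 12:40–12:50.
13:20–15:30 \ B = 13:20–13:40, 13:55–14:10.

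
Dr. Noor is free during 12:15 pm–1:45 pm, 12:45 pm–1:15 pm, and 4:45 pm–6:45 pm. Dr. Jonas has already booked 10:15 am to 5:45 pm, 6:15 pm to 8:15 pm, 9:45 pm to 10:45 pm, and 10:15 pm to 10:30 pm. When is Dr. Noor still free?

5:45 pm–6:15 pm

Merge the first list: 12:15 pm–1:45 pm, 4:45 pm–6:45 pm.
Merge the second list: 10:15 am–5:45 pm, 6:15 pm–8:15 pm, 9:45 pm–10:45 pm.
12:15 pm–1:45 pm: entirely removed.
4:45 pm–6:45 pm \ B = 5:45 pm–6:15 pm.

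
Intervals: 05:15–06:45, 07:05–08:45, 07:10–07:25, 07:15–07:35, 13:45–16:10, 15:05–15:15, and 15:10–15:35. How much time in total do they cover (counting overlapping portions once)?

5 h 35 min

Merged: 05:15–06:45, 07:05–08:45, 13:45–16:10.
Lengths: 1 h 30 min + 1 h 40 min + 2 h 25 min = 5 h 35 min.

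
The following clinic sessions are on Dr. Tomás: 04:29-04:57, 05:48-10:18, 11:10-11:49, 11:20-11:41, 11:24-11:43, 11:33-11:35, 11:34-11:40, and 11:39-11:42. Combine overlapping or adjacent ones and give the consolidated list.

04:29-04:57, 05:48-10:18, 11:10-11:49

05:48-10:18 is disjoint → start new block.
11:10-11:49 is disjoint → start new block.
11:20-11:41 overlaps/touches 11:10-11:49 → extend to 11:10-11:49.
11:24-11:43 overlaps/touches 11:10-11:49 → extend to 11:10-11:49.
11:33-11:35 overlaps/touches 11:10-11:49 → extend to 11:10-11:49.
11:34-11:40 overlaps/touches 11:10-11:49 → extend to 11:10-11:49.
11:39-11:42 overlaps/touches 11:10-11:49 → extend to 11:10-11:49.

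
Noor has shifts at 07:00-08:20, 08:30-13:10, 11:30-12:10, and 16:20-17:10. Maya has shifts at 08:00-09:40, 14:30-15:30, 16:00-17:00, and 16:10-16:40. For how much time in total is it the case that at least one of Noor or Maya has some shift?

8 h 20 min

First set merges to 07:00-08:20, 08:30-13:10, 16:20-17:10.
Second set merges to 08:00-09:40, 14:30-15:30, 16:00-17:00.
A ∪ B = 07:00-13:10, 14:30-15:30, 16:00-17:10.
Total: 6 h 10 min + 1 h + 1 h 10 min = 8 h 20 min.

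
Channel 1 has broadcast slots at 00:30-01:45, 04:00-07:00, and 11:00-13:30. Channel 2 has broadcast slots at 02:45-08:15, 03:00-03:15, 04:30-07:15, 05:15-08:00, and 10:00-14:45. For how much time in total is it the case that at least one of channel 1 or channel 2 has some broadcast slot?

Second set merges to 02:45-08:15, 10:00-14:45.
A ∪ B = 00:30-01:45, 02:45-08:15, 10:00-14:45.
Total: 1 h 15 min + 5 h 30 min + 4 h 45 min = 11 h 30 min.

11 h 30 min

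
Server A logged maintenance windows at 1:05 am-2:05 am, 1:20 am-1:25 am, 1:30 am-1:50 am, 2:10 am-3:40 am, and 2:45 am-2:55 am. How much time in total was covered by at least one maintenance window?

2 h 30 min

Merged: 1:05 am–2:05 am, 2:10 am–3:40 am.
Lengths: 1 h + 1 h 30 min = 2 h 30 min.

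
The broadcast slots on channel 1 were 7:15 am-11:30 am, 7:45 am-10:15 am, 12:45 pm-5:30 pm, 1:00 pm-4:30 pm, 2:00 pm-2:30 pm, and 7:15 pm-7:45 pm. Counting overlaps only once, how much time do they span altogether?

9 h 30 min

Merged: 7:15 am–11:30 am, 12:45 pm–5:30 pm, 7:15 pm–7:45 pm.
Lengths: 4 h 15 min + 4 h 45 min + 30 min = 9 h 30 min.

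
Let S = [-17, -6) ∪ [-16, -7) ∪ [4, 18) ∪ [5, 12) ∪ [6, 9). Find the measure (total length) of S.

25

Merged: [-17, -6), [4, 18).
Lengths: 11 + 14 = 25.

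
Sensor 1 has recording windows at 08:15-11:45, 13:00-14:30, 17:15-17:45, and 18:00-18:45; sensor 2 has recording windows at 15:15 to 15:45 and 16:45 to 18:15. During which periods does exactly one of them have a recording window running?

A but not B: 08:15-11:45, 13:00-14:30, 18:15-18:45.
B but not A: 15:15-15:45, 16:45-17:15, 17:45-18:00.
Combining gives A △ B.

08:15-11:45, 13:00-14:30, 15:15-15:45, 16:45-17:15, 17:45-18:00, 18:15-18:45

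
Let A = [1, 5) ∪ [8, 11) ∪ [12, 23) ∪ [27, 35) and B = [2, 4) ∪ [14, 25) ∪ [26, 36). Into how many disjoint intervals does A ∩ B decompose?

3

A ∩ B = [2, 4), [14, 23), [27, 35).
That is 3 disjoint pieces.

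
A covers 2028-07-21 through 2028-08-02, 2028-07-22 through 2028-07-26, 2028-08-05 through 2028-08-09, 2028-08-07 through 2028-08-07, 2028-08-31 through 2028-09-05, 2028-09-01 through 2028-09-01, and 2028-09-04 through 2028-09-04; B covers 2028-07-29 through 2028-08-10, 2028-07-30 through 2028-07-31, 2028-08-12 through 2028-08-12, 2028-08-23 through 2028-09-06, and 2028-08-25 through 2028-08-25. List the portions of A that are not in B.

A, merged: 2028-07-21 through 2028-08-02, 2028-08-05 through 2028-08-09, 2028-08-31 through 2028-09-05.
B, merged: 2028-07-29 through 2028-08-10, 2028-08-12 through 2028-08-12, 2028-08-23 through 2028-09-06.
2028-07-21 through 2028-08-02 minus B → 2028-07-21 through 2028-07-28.
2028-08-05 through 2028-08-09: fully covered by B → removed.
2028-08-31 through 2028-09-05: fully covered by B → removed.

2028-07-21 through 2028-07-28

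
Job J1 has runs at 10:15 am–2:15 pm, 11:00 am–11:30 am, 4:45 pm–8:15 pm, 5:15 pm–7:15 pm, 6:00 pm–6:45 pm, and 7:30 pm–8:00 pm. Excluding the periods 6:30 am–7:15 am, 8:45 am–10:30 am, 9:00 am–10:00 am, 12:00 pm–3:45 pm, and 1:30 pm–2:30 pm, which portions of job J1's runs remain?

First set merges to 10:15 am–2:15 pm, 4:45 pm–8:15 pm.
Second set merges to 6:30 am–7:15 am, 8:45 am–10:30 am, 12:00 pm–3:45 pm.
10:15 am–2:15 pm \ B = 10:30 am–12:00 pm.
4:45 pm–8:15 pm: nothing removed.

10:30 am–12:00 pm, 4:45 pm–8:15 pm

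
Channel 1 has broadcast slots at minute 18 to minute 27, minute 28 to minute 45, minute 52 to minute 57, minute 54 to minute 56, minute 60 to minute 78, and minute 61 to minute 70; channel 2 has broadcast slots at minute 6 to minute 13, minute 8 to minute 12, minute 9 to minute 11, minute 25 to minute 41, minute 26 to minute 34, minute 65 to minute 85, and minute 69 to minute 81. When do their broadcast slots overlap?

Merge the first list: minute 18 to minute 27, minute 28 to minute 45, minute 52 to minute 57, minute 60 to minute 78.
Merge the second list: minute 6 to minute 13, minute 25 to minute 41, minute 65 to minute 85.
minute 18 to minute 27 ∩ B → minute 25 to minute 27.
minute 28 to minute 45 ∩ B → minute 28 to minute 41.
minute 52 to minute 57 meets no B interval.
minute 60 to minute 78 ∩ B → minute 65 to minute 78.

minute 25 to minute 27, minute 28 to minute 41, minute 65 to minute 78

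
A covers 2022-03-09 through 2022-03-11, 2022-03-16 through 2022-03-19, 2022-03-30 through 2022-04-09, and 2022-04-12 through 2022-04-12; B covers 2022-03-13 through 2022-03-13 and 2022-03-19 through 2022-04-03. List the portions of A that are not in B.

2022-03-09 through 2022-03-11: nothing removed.
2022-03-16 through 2022-03-19 \ B = 2022-03-16 through 2022-03-18.
2022-03-30 through 2022-04-09 \ B = 2022-04-04 through 2022-04-09.
2022-04-12 through 2022-04-12: nothing removed.

2022-03-09 through 2022-03-11, 2022-03-16 through 2022-03-18, 2022-04-04 through 2022-04-09, 2022-04-12 through 2022-04-12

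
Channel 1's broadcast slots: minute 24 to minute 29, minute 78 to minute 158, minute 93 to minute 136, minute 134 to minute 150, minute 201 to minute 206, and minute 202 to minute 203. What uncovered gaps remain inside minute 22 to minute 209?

After merging, the occupied span is minute 24 to minute 29, minute 78 to minute 158, minute 201 to minute 206.
Gaps within minute 22 to minute 209: minute 22 to minute 24, minute 29 to minute 78, minute 158 to minute 201, minute 206 to minute 209.

minute 22 to minute 24, minute 29 to minute 78, minute 158 to minute 201, minute 206 to minute 209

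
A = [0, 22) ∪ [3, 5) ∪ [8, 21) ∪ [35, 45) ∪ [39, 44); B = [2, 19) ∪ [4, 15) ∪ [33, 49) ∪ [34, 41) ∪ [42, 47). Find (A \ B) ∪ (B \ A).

[0, 2) ∪ [19, 22) ∪ [33, 35) ∪ [45, 49)

A, merged: [0, 22), [35, 45).
B, merged: [2, 19), [33, 49).
A \ B = [0, 2), [19, 22).
B \ A = [33, 35), [45, 49).
Union of the two gives the symmetric difference.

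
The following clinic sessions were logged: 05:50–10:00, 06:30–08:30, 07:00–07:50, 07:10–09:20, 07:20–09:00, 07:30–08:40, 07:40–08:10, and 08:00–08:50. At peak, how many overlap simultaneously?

Sweep endpoints in order; track running count of active intervals.
Peak of 7 reached at 07:40.

7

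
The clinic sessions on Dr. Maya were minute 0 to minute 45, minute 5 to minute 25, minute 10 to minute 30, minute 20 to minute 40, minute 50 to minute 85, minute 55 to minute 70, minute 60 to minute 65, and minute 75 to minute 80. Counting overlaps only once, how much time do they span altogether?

Merged: minute 0 to minute 45, minute 50 to minute 85.
Lengths: 45 minutes + 35 minutes = 80 minutes.

80 minutes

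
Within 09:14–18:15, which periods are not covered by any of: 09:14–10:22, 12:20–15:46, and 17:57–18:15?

10:22–12:20, 15:46–17:57

After merging, the occupied span is 09:14–10:22, 12:20–15:46, 17:57–18:15.
Complement within 09:14–18:15: 10:22–12:20, 15:46–17:57.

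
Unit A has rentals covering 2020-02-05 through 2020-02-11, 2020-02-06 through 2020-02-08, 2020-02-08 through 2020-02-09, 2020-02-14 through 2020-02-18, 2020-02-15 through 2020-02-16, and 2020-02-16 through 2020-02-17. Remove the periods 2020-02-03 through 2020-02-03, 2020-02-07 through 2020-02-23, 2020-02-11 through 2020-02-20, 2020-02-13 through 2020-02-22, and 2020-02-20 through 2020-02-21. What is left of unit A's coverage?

2020-02-05 through 2020-02-06

First set merges to 2020-02-05 through 2020-02-11, 2020-02-14 through 2020-02-18.
Second set merges to 2020-02-03 through 2020-02-03, 2020-02-07 through 2020-02-23.
2020-02-05 through 2020-02-11 with B removed leaves 2020-02-05 through 2020-02-06.
2020-02-14 through 2020-02-18 lies entirely inside B → drops out.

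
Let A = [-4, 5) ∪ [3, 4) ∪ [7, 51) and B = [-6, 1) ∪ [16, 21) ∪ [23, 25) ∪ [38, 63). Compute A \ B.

[1, 5) ∪ [7, 16) ∪ [21, 23) ∪ [25, 38)

Merge the first list: [-4, 5), [7, 51).
[-4, 5) minus B → [1, 5).
[7, 51) minus B → [7, 16), [21, 23), [25, 38).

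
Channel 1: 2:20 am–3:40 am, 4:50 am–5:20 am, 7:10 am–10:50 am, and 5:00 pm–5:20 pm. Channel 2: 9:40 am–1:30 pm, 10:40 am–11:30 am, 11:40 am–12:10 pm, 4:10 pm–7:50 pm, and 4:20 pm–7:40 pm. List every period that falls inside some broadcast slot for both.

9:40 am–10:50 am, 5:00 pm–5:20 pm

Second set merges to 9:40 am–1:30 pm, 4:10 pm–7:50 pm.
2:20 am–3:40 am: no overlap with the second set.
4:50 am–5:20 am: no overlap with the second set.
7:10 am–10:50 am meets the second set on 9:40 am–10:50 am.
5:00 pm–5:20 pm meets the second set on 5:00 pm–5:20 pm.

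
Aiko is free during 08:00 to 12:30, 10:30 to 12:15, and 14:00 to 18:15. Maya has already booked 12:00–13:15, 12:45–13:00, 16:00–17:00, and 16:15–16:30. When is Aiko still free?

08:00–12:00, 14:00–16:00, 17:00–18:15

First set merges to 08:00–12:30, 14:00–18:15.
Second set merges to 12:00–13:15, 16:00–17:00.
08:00–12:30 minus B → 08:00–12:00.
14:00–18:15 minus B → 14:00–16:00, 17:00–18:15.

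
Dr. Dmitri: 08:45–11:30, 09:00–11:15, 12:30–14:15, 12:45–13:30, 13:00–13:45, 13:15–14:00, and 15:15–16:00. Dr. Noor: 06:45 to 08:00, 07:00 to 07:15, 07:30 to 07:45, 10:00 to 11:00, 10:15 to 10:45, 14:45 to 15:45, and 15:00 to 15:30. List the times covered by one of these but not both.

First set merges to 08:45–11:30, 12:30–14:15, 15:15–16:00.
Second set merges to 06:45–08:00, 10:00–11:00, 14:45–15:45.
Only in the first: 08:45–10:00, 11:00–11:30, 12:30–14:15, 15:45–16:00.
Only in the second: 06:45–08:00, 14:45–15:15.
Together these are the periods covered by exactly one.

06:45–08:00, 08:45–10:00, 11:00–11:30, 12:30–14:15, 14:45–15:15, 15:45–16:00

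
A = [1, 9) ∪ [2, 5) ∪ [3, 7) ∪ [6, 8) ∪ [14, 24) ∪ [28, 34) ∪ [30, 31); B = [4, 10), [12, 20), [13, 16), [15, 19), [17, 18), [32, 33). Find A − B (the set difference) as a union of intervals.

First set merges to [1, 9), [14, 24), [28, 34).
Second set merges to [4, 10), [12, 20), [32, 33).
[1, 9) \ B = [1, 4).
[14, 24) \ B = [20, 24).
[28, 34) \ B = [28, 32), [33, 34).

[1, 4) ∪ [20, 24) ∪ [28, 32) ∪ [33, 34)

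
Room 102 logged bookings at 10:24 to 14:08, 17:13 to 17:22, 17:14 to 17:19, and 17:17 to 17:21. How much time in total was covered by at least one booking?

Merged: 10:24–14:08, 17:13–17:22.
Lengths: 3 h 44 min + 9 min = 3 h 53 min.

3 h 53 min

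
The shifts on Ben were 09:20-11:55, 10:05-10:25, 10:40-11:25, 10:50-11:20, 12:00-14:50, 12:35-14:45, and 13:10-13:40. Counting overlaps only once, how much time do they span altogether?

5 h 25 min

Merged: 09:20–11:55, 12:00–14:50.
Lengths: 2 h 35 min + 2 h 50 min = 5 h 25 min.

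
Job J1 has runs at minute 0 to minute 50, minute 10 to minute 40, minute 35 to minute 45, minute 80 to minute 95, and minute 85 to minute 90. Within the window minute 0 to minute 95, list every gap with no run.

Covered (merged): minute 0 to minute 50, minute 80 to minute 95.
Uncovered inside minute 0 to minute 95: minute 50 to minute 80.

minute 50 to minute 80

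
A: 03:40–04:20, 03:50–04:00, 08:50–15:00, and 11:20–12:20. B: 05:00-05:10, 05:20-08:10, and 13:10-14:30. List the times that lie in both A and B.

Merge the first list: 03:40–04:20, 08:50–15:00.
03:40–04:20 falls entirely outside B.
08:50–15:00 overlaps B on 13:10–14:30.

13:10–14:30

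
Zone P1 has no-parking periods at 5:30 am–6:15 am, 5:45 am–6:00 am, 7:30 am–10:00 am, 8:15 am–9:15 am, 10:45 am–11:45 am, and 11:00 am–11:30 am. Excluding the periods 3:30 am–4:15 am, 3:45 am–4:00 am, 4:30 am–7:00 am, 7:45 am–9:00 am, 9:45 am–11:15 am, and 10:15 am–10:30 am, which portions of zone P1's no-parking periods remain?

7:30 am–7:45 am, 9:00 am–9:45 am, 11:15 am–11:45 am

First set merges to 5:30 am–6:15 am, 7:30 am–10:00 am, 10:45 am–11:45 am.
Second set merges to 3:30 am–4:15 am, 4:30 am–7:00 am, 7:45 am–9:00 am, 9:45 am–11:15 am.
5:30 am–6:15 am lies entirely inside B → drops out.
7:30 am–10:00 am with B removed leaves 7:30 am–7:45 am, 9:00 am–9:45 am.
10:45 am–11:45 am with B removed leaves 11:15 am–11:45 am.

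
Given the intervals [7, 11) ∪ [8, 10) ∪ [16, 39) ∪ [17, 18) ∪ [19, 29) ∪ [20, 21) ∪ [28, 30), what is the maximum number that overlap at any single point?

3

At 20, 3 of the intervals are simultaneously active.
No point has more.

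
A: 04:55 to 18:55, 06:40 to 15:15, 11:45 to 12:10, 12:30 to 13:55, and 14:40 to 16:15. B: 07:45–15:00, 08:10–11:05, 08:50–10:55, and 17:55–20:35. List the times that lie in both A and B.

First set merges to 04:55-18:55.
Second set merges to 07:45-15:00, 17:55-20:35.
04:55-18:55 ∩ B → 07:45-15:00, 17:55-18:55.

07:45-15:00, 17:55-18:55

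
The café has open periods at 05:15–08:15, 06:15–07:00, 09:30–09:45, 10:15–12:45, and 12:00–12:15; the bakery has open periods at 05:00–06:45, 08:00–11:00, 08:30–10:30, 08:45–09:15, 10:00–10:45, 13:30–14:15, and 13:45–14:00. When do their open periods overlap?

05:15–06:45, 08:00–08:15, 09:30–09:45, 10:15–11:00

First set merges to 05:15–08:15, 09:30–09:45, 10:15–12:45.
Second set merges to 05:00–06:45, 08:00–11:00, 13:30–14:15.
05:15–08:15 meets the second set on 05:15–06:45, 08:00–08:15.
09:30–09:45 meets the second set on 09:30–09:45.
10:15–12:45 meets the second set on 10:15–11:00.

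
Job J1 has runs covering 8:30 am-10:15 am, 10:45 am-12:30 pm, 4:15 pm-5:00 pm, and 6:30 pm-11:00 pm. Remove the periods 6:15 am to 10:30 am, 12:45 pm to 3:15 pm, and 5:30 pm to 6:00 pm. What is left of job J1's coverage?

8:30 am–10:15 am: fully covered by B → removed.
10:45 am–12:30 pm: no B overlap → unchanged.
4:15 pm–5:00 pm: no B overlap → unchanged.
6:30 pm–11:00 pm: no B overlap → unchanged.

10:45 am–12:30 pm, 4:15 pm–5:00 pm, 6:30 pm–11:00 pm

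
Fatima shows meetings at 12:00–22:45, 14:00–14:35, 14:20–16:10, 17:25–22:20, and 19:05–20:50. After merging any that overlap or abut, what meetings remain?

12:00–22:45

14:00–14:35 overlaps/touches 12:00–22:45 → extend to 12:00–22:45.
14:20–16:10 overlaps/touches 12:00–22:45 → extend to 12:00–22:45.
17:25–22:20 overlaps/touches 12:00–22:45 → extend to 12:00–22:45.
19:05–20:50 overlaps/touches 12:00–22:45 → extend to 12:00–22:45.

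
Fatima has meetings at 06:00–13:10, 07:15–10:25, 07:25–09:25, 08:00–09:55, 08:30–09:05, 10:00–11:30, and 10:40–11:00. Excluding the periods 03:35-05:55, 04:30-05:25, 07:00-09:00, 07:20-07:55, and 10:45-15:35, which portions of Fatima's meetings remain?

06:00–07:00, 09:00–10:45

Merge the first list: 06:00–13:10.
Merge the second list: 03:35–05:55, 07:00–09:00, 10:45–15:35.
06:00–13:10 with B removed leaves 06:00–07:00, 09:00–10:45.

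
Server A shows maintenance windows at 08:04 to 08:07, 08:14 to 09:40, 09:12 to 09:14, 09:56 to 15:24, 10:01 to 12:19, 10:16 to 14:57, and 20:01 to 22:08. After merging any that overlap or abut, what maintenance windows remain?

08:04-08:07, 08:14-09:40, 09:56-15:24, 20:01-22:08

08:14-09:40 is disjoint → start new block.
09:12-09:14 overlaps/touches 08:14-09:40 → extend to 08:14-09:40.
09:56-15:24 is disjoint → start new block.
10:01-12:19 overlaps/touches 09:56-15:24 → extend to 09:56-15:24.
10:16-14:57 overlaps/touches 09:56-15:24 → extend to 09:56-15:24.
20:01-22:08 is disjoint → start new block.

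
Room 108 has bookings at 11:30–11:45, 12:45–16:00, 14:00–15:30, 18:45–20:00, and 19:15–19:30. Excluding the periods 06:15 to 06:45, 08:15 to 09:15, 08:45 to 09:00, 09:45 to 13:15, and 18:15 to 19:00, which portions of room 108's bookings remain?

13:15–16:00, 19:00–20:00

Merge the first list: 11:30–11:45, 12:45–16:00, 18:45–20:00.
Merge the second list: 06:15–06:45, 08:15–09:15, 09:45–13:15, 18:15–19:00.
11:30–11:45: fully covered by B → removed.
12:45–16:00 minus B → 13:15–16:00.
18:45–20:00 minus B → 19:00–20:00.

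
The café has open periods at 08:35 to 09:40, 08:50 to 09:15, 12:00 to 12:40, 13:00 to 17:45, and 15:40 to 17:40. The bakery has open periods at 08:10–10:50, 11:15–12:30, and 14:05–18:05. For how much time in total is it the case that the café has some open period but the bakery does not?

1 h 15 min

A, merged: 08:35-09:40, 12:00-12:40, 13:00-17:45.
A \ B = 12:30-12:40, 13:00-14:05.
Total: 10 min + 1 h 5 min = 1 h 15 min.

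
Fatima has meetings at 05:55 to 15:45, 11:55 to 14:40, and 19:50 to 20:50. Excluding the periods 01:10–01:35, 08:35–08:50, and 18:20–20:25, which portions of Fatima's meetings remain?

Merge the first list: 05:55–15:45, 19:50–20:50.
05:55–15:45 with B removed leaves 05:55–08:35, 08:50–15:45.
19:50–20:50 with B removed leaves 20:25–20:50.

05:55–08:35, 08:50–15:45, 20:25–20:50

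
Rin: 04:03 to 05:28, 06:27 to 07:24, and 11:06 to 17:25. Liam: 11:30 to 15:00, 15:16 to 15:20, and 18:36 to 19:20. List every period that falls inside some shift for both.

11:30-15:00, 15:16-15:20

04:03-05:28: no overlap with the second set.
06:27-07:24: no overlap with the second set.
11:06-17:25 meets the second set on 11:30-15:00, 15:16-15:20.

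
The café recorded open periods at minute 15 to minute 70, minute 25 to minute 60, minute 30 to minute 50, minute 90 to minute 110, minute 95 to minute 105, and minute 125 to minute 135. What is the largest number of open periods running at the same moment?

3

At minute 30, 3 of the intervals are simultaneously active.
No point has more.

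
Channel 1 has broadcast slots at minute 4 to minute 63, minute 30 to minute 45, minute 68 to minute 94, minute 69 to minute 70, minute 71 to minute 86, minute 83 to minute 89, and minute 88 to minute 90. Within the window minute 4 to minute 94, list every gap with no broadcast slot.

minute 63 to minute 68

Covered (merged): minute 4 to minute 63, minute 68 to minute 94.
Complement within minute 4 to minute 94: minute 63 to minute 68.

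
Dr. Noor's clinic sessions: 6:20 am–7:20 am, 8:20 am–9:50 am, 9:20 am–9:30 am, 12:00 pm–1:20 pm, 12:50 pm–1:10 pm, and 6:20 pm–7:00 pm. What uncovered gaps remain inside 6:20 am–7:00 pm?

7:20 am–8:20 am, 9:50 am–12:00 pm, 1:20 pm–6:20 pm

After merging, the occupied span is 6:20 am–7:20 am, 8:20 am–9:50 am, 12:00 pm–1:20 pm, 6:20 pm–7:00 pm.
Complement within 6:20 am–7:00 pm: 7:20 am–8:20 am, 9:50 am–12:00 pm, 1:20 pm–6:20 pm.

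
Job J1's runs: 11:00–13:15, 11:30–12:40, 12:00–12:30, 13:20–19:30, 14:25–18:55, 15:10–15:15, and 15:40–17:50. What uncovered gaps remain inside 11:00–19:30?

Covered (merged): 11:00–13:15, 13:20–19:30.
Uncovered inside 11:00–19:30: 13:15–13:20.

13:15–13:20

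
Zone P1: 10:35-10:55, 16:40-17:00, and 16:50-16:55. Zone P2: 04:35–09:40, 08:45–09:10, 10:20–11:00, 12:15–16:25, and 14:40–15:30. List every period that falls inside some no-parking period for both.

First set merges to 10:35-10:55, 16:40-17:00.
Second set merges to 04:35-09:40, 10:20-11:00, 12:15-16:25.
10:35-10:55 meets the second set on 10:35-10:55.
16:40-17:00: no overlap with the second set.

10:35-10:55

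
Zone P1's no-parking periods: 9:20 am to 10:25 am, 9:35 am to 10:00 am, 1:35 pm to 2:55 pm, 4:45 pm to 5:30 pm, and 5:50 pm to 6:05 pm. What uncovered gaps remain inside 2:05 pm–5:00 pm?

2:55 pm–4:45 pm

The merged coverage is 9:20 am–10:25 am, 1:35 pm–2:55 pm, 4:45 pm–5:30 pm, 5:50 pm–6:05 pm.
Gaps within 2:05 pm–5:00 pm: 2:55 pm–4:45 pm.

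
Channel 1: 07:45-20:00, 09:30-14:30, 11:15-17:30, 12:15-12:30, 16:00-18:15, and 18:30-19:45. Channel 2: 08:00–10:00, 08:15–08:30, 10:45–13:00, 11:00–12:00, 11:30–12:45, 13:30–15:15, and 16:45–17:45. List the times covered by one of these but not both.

Merge the first list: 07:45–20:00.
Merge the second list: 08:00–10:00, 10:45–13:00, 13:30–15:15, 16:45–17:45.
Only in the first: 07:45–08:00, 10:00–10:45, 13:00–13:30, 15:15–16:45, 17:45–20:00.
Only in the second: none.
Together these are the periods covered by exactly one.

07:45–08:00, 10:00–10:45, 13:00–13:30, 15:15–16:45, 17:45–20:00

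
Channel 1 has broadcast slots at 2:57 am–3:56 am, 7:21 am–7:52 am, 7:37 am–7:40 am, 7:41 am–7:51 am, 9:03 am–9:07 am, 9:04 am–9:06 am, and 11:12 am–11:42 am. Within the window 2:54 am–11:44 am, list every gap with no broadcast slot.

Covered (merged): 2:57 am–3:56 am, 7:21 am–7:52 am, 9:03 am–9:07 am, 11:12 am–11:42 am.
Complement within 2:54 am–11:44 am: 2:54 am–2:57 am, 3:56 am–7:21 am, 7:52 am–9:03 am, 9:07 am–11:12 am, 11:42 am–11:44 am.

2:54 am–2:57 am, 3:56 am–7:21 am, 7:52 am–9:03 am, 9:07 am–11:12 am, 11:42 am–11:44 am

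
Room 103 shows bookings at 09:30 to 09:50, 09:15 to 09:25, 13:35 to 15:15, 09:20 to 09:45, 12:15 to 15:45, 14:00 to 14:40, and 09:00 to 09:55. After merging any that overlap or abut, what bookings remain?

09:00–09:55, 12:15–15:45

Sort by start: 09:00–09:55, 09:15–09:25, 09:20–09:45, 09:30–09:50, 12:15–15:45, 13:35–15:15, 14:00–14:40.
09:15–09:25 overlaps/touches 09:00–09:55 → extend to 09:00–09:55.
09:20–09:45 overlaps/touches 09:00–09:55 → extend to 09:00–09:55.
09:30–09:50 overlaps/touches 09:00–09:55 → extend to 09:00–09:55.
12:15–15:45 is disjoint → start new block.
13:35–15:15 overlaps/touches 12:15–15:45 → extend to 12:15–15:45.
14:00–14:40 overlaps/touches 12:15–15:45 → extend to 12:15–15:45.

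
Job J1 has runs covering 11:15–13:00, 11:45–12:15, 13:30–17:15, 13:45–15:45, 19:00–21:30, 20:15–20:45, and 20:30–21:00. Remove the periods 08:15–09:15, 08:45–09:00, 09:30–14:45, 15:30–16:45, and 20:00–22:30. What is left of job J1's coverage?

A, merged: 11:15-13:00, 13:30-17:15, 19:00-21:30.
B, merged: 08:15-09:15, 09:30-14:45, 15:30-16:45, 20:00-22:30.
11:15-13:00: entirely removed.
13:30-17:15 \ B = 14:45-15:30, 16:45-17:15.
19:00-21:30 \ B = 19:00-20:00.

14:45-15:30, 16:45-17:15, 19:00-20:00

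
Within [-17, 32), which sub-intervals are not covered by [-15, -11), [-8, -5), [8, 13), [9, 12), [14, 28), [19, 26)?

[-17, -15) ∪ [-11, -8) ∪ [-5, 8) ∪ [13, 14) ∪ [28, 32)

After merging, the occupied span is [-15, -11), [-8, -5), [8, 13), [14, 28).
Gaps within [-17, 32): [-17, -15), [-11, -8), [-5, 8), [13, 14), [28, 32).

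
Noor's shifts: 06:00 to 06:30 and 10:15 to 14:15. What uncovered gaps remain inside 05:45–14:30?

05:45-06:00, 06:30-10:15, 14:15-14:30

After merging, the occupied span is 06:00-06:30, 10:15-14:15.
Gaps within 05:45-14:30: 05:45-06:00, 06:30-10:15, 14:15-14:30.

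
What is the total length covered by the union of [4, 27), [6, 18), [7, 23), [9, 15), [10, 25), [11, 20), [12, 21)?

Merged: [4, 27).
Length: 23.

23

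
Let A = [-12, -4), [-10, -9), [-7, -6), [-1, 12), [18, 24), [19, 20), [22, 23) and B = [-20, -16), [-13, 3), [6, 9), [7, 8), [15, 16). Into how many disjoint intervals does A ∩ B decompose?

Merge the first list: [-12, -4), [-1, 12), [18, 24).
Merge the second list: [-20, -16), [-13, 3), [6, 9), [15, 16).
A ∩ B = [-12, -4), [-1, 3), [6, 9).
That is 3 disjoint pieces.

3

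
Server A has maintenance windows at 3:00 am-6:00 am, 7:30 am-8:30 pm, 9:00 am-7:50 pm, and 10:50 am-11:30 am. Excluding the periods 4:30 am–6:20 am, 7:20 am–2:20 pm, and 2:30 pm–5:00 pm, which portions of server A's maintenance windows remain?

3:00 am–4:30 am, 2:20 pm–2:30 pm, 5:00 pm–8:30 pm

A, merged: 3:00 am–6:00 am, 7:30 am–8:30 pm.
3:00 am–6:00 am \ B = 3:00 am–4:30 am.
7:30 am–8:30 pm \ B = 2:20 pm–2:30 pm, 5:00 pm–8:30 pm.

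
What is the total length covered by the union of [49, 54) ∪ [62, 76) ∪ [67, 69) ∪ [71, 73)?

Merged: [49, 54), [62, 76).
Lengths: 5 + 14 = 19.

19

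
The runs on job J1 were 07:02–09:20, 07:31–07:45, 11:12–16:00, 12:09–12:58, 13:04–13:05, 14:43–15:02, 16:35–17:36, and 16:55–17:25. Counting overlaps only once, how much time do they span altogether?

Merged: 07:02-09:20, 11:12-16:00, 16:35-17:36.
Lengths: 2 h 18 min + 4 h 48 min + 1 h 1 min = 8 h 7 min.

8 h 7 min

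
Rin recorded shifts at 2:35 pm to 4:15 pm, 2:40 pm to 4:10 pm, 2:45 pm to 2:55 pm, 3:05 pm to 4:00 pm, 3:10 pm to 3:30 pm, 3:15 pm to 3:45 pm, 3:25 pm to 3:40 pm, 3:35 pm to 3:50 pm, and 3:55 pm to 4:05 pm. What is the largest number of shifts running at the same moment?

6

At 3:25 pm, 6 of the intervals are simultaneously active.
No point has more.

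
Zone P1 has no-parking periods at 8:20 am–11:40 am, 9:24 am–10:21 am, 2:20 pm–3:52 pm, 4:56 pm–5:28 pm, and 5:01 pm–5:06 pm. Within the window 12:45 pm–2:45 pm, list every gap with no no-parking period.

12:45 pm-2:20 pm

Covered (merged): 8:20 am-11:40 am, 2:20 pm-3:52 pm, 4:56 pm-5:28 pm.
Complement within 12:45 pm-2:45 pm: 12:45 pm-2:20 pm.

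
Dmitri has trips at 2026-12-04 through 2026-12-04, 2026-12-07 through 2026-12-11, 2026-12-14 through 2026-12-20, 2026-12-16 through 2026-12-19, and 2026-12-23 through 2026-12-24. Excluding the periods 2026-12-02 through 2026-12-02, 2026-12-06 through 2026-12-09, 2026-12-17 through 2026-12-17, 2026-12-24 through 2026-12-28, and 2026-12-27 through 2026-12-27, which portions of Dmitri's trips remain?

2026-12-04 through 2026-12-04, 2026-12-10 through 2026-12-11, 2026-12-14 through 2026-12-16, 2026-12-18 through 2026-12-20, 2026-12-23 through 2026-12-23

A, merged: 2026-12-04 through 2026-12-04, 2026-12-07 through 2026-12-11, 2026-12-14 through 2026-12-20, 2026-12-23 through 2026-12-24.
B, merged: 2026-12-02 through 2026-12-02, 2026-12-06 through 2026-12-09, 2026-12-17 through 2026-12-17, 2026-12-24 through 2026-12-28.
2026-12-04 through 2026-12-04 is untouched.
2026-12-07 through 2026-12-11 with B removed leaves 2026-12-10 through 2026-12-11.
2026-12-14 through 2026-12-20 with B removed leaves 2026-12-14 through 2026-12-16, 2026-12-18 through 2026-12-20.
2026-12-23 through 2026-12-24 with B removed leaves 2026-12-23 through 2026-12-23.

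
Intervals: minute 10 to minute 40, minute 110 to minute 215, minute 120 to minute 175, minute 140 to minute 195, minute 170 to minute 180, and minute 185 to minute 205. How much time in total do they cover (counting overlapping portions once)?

135 minutes

Merged: minute 10 to minute 40, minute 110 to minute 215.
Lengths: 30 minutes + 105 minutes = 135 minutes.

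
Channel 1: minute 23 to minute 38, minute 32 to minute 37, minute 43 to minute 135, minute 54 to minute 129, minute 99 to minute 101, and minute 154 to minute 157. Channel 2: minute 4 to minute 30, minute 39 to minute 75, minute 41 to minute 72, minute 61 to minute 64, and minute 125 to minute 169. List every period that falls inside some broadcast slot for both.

First set merges to minute 23 to minute 38, minute 43 to minute 135, minute 154 to minute 157.
Second set merges to minute 4 to minute 30, minute 39 to minute 75, minute 125 to minute 169.
minute 23 to minute 38 meets the second set on minute 23 to minute 30.
minute 43 to minute 135 meets the second set on minute 43 to minute 75, minute 125 to minute 135.
minute 154 to minute 157 meets the second set on minute 154 to minute 157.

minute 23 to minute 30, minute 43 to minute 75, minute 125 to minute 135, minute 154 to minute 157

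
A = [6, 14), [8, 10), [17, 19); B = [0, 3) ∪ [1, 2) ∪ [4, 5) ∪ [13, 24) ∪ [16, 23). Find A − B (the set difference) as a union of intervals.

[6, 13)

Merge the first list: [6, 14), [17, 19).
Merge the second list: [0, 3), [4, 5), [13, 24).
[6, 14) with B removed leaves [6, 13).
[17, 19) lies entirely inside B → drops out.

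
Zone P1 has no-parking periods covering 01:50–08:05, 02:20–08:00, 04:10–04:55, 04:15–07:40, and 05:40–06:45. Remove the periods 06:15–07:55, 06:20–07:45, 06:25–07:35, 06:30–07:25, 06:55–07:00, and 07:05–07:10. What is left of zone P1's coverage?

Merge the first list: 01:50–08:05.
Merge the second list: 06:15–07:55.
01:50–08:05 \ B = 01:50–06:15, 07:55–08:05.

01:50–06:15, 07:55–08:05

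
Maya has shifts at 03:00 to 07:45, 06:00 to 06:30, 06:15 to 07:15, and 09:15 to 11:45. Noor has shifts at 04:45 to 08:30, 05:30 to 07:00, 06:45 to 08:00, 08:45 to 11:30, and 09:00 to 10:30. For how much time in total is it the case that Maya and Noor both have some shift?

First set merges to 03:00–07:45, 09:15–11:45.
Second set merges to 04:45–08:30, 08:45–11:30.
A ∩ B = 04:45–07:45, 09:15–11:30.
Total: 3 h + 2 h 15 min = 5 h 15 min.

5 h 15 min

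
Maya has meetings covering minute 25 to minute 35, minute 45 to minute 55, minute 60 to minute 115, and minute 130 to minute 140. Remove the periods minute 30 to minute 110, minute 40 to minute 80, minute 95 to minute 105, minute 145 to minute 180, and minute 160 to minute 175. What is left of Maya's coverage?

Second set merges to minute 30 to minute 110, minute 145 to minute 180.
minute 25 to minute 35 minus B → minute 25 to minute 30.
minute 45 to minute 55: fully covered by B → removed.
minute 60 to minute 115 minus B → minute 110 to minute 115.
minute 130 to minute 140: no B overlap → unchanged.

minute 25 to minute 30, minute 110 to minute 115, minute 130 to minute 140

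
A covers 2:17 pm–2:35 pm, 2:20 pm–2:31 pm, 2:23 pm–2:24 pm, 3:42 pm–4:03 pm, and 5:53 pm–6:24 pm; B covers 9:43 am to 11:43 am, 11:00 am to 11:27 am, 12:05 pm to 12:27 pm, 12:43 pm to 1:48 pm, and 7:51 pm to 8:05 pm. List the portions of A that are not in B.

2:17 pm-2:35 pm, 3:42 pm-4:03 pm, 5:53 pm-6:24 pm

Merge the first list: 2:17 pm-2:35 pm, 3:42 pm-4:03 pm, 5:53 pm-6:24 pm.
Merge the second list: 9:43 am-11:43 am, 12:05 pm-12:27 pm, 12:43 pm-1:48 pm, 7:51 pm-8:05 pm.
2:17 pm-2:35 pm: no B overlap → unchanged.
3:42 pm-4:03 pm: no B overlap → unchanged.
5:53 pm-6:24 pm: no B overlap → unchanged.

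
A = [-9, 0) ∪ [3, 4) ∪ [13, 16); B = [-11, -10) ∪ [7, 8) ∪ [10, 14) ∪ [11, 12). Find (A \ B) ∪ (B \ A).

[-11, -10) ∪ [-9, 0) ∪ [3, 4) ∪ [7, 8) ∪ [10, 13) ∪ [14, 16)

B, merged: [-11, -10), [7, 8), [10, 14).
A but not B: [-9, 0), [3, 4), [14, 16).
B but not A: [-11, -10), [7, 8), [10, 13).
Combining gives A △ B.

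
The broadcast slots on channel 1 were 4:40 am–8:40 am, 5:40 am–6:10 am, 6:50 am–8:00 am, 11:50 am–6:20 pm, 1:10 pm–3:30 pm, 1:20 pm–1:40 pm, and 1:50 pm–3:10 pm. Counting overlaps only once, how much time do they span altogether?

Merged: 4:40 am–8:40 am, 11:50 am–6:20 pm.
Lengths: 4 h + 6 h 30 min = 10 h 30 min.

10 h 30 min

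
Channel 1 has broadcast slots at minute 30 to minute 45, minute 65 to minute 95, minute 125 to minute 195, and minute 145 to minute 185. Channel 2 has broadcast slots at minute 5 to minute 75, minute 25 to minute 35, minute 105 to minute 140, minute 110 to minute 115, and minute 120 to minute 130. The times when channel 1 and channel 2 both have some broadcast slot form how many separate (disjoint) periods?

3

A, merged: minute 30 to minute 45, minute 65 to minute 95, minute 125 to minute 195.
B, merged: minute 5 to minute 75, minute 105 to minute 140.
A ∩ B = minute 30 to minute 45, minute 65 to minute 75, minute 125 to minute 140.
That is 3 disjoint pieces.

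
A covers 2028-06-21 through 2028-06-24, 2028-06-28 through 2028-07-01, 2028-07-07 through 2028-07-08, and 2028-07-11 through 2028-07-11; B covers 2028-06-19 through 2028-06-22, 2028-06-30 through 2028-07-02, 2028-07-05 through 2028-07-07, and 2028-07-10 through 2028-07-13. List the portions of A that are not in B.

2028-06-21 through 2028-06-24 with B removed leaves 2028-06-23 through 2028-06-24.
2028-06-28 through 2028-07-01 with B removed leaves 2028-06-28 through 2028-06-29.
2028-07-07 through 2028-07-08 with B removed leaves 2028-07-08 through 2028-07-08.
2028-07-11 through 2028-07-11 lies entirely inside B → drops out.

2028-06-23 through 2028-06-24, 2028-06-28 through 2028-06-29, 2028-07-08 through 2028-07-08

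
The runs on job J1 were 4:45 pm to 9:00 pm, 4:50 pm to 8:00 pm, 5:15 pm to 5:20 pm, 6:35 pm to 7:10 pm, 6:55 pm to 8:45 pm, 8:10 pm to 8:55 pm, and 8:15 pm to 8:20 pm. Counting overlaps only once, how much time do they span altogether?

Merged: 4:45 pm–9:00 pm.
Length: 4 h 15 min.

4 h 15 min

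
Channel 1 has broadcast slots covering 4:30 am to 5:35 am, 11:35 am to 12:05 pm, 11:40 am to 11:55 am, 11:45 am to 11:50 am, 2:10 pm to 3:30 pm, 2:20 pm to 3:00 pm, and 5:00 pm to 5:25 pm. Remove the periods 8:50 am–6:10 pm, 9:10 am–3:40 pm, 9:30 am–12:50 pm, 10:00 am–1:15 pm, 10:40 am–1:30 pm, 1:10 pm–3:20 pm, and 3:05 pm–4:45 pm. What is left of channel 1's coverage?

4:30 am–5:35 am

A, merged: 4:30 am–5:35 am, 11:35 am–12:05 pm, 2:10 pm–3:30 pm, 5:00 pm–5:25 pm.
B, merged: 8:50 am–6:10 pm.
4:30 am–5:35 am: nothing removed.
11:35 am–12:05 pm: entirely removed.
2:10 pm–3:30 pm: entirely removed.
5:00 pm–5:25 pm: entirely removed.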